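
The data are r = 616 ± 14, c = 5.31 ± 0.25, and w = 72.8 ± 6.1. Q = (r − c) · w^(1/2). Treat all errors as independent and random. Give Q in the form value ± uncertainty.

Let u = r − c = 611. δu = √(δr² + δc²) = √(196 + 0.0625) = 14.0, so δu/u = 0.0229.
Q is then a monomial in u, w:
δQ/Q = √((δu/u)² + (½·δw/w)²) = √(0.000526 + 0.00176) = 0.0478
Q = 5210, so δQ = 0.0478 × 5210 = 249.

5210 ± 249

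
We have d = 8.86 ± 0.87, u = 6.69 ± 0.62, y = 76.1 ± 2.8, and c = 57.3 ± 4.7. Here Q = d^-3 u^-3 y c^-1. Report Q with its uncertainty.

(6.38 ± 2.65) × 10^-6

For a monomial Q ∝ d^-3, u^-3, y, c^-1, fractional errors add in quadrature:
  (-3·δd/d)² = (-3×0.0982)² = 0.0868;  (-3·δu/u)² = (-3×0.0927)² = 0.0773;  (1·δy/y)² = (1×0.0368)² = 0.00135;  (-1·δc/c)² = (-1×0.0820)² = 0.00673
δQ/Q = √(0.172) = 0.415
Q = 6.38e-06, so δQ = 0.415 × 6.38e-06 = 2.65e-06.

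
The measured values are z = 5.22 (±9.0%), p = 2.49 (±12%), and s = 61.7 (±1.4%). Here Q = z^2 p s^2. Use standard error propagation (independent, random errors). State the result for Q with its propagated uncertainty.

Q is a product of powers, so relative uncertainties combine in quadrature:
  (2·δz/z)² = (2×0.0900)² = 0.0324;  (1·δp/p)² = (1×0.120)² = 0.0144;  (2·δs/s)² = (2×0.0140)² = 0.000784
δQ/Q = √(0.0476) = 0.218
Q = 2.58e+05, so δQ = 0.218 × 2.58e+05 = 56300.

(2.58 ± 0.563) × 10^5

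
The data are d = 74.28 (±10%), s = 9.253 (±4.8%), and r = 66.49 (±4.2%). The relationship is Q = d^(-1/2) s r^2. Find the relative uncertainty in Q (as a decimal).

Since Q is a product/quotient, work with relative uncertainties:
  (−½·δd/d)² = (-0.5×0.100)² = 0.00250;  (1·δs/s)² = (1×0.0480)² = 0.00230;  (2·δr/r)² = (2×0.0420)² = 0.00706
δQ/Q = √(0.0119) = 0.109

0.109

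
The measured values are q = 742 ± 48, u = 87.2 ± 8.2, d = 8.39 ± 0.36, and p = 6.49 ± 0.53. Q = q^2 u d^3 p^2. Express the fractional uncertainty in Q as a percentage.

Each factor contributes (exponent × relative error)² to (δQ/Q)²:
  (2·δq/q)² = (2×0.0647)² = 0.0167;  (1·δu/u)² = (1×0.0940)² = 0.00884;  (3·δd/d)² = (3×0.0429)² = 0.0166;  (2·δp/p)² = (2×0.0817)² = 0.0267
δQ/Q = √(0.0688) = 0.262

26.2%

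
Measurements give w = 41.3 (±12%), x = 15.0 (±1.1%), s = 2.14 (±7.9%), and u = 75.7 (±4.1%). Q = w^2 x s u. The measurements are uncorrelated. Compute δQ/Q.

Relative error in a monomial: (δQ/Q)² = Σ (nᵢ · δxᵢ/xᵢ)².
  (2·δw/w)² = (2×0.120)² = 0.0576;  (1·δx/x)² = (1×0.0110)² = 0.000121;  (1·δs/s)² = (1×0.0790)² = 0.00624;  (1·δu/u)² = (1×0.0410)² = 0.00168
δQ/Q = √(0.0656) = 0.256

0.256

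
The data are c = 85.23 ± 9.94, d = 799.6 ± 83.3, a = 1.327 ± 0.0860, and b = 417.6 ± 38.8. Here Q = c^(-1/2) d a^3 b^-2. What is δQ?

Relative error in a monomial: (δQ/Q)² = Σ (nᵢ · δxᵢ/xᵢ)².
  (−½·δc/c)² = (-0.5×0.117)² = 0.00340;  (1·δd/d)² = (1×0.104)² = 0.0109;  (3·δa/a)² = (3×0.0648)² = 0.0378;  (-2·δb/b)² = (-2×0.0929)² = 0.0345
δQ/Q = √(0.0866) = 0.294
Q = 0.001161, so δQ = 0.294 × 0.001161 = 0.000341.

0.000341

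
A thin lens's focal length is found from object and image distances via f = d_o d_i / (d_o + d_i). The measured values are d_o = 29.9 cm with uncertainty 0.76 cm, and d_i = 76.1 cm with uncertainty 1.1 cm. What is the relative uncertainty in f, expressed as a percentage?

1.87%

∂f/∂d_o = (d_i/(d_o+d_i))² = 0.515;  ∂f/∂d_i = (d_o/(d_o+d_i))² = 0.0796
δf = √((∂f/∂d_o · δd_o)² + (∂f/∂d_i · δd_i)²) = √(0.153 + 0.00766) = 0.401 cm
f = 21.5 cm, so δf/f = 0.401/21.5 = 0.0187.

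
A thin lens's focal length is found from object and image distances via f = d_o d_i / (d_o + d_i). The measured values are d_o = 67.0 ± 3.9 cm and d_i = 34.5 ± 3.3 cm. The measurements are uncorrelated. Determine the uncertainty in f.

1.51 cm

∂f/∂d_o = (d_i/(d_o+d_i))² = 0.116;  ∂f/∂d_i = (d_o/(d_o+d_i))² = 0.436
δf = √((∂f/∂d_o · δd_o)² + (∂f/∂d_i · δd_i)²) = √(0.203 + 2.07) = 1.51 cm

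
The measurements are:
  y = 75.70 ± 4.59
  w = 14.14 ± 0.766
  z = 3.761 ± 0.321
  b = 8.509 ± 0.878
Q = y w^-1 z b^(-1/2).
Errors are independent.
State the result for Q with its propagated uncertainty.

6.903 ± 0.888

Q is a product of powers, so relative uncertainties combine in quadrature:
  (1·δy/y)² = (1×0.0606)² = 0.00368;  (-1·δw/w)² = (-1×0.0542)² = 0.00293;  (1·δz/z)² = (1×0.0853)² = 0.00728;  (−½·δb/b)² = (-0.5×0.103)² = 0.00266
δQ/Q = √(0.0166) = 0.129
Q = 6.903, so δQ = 0.129 × 6.903 = 0.888.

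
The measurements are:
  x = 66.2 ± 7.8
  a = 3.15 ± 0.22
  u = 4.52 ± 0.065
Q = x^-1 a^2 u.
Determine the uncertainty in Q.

Since Q is a product/quotient, work with relative uncertainties:
  (-1·δx/x)² = (-1×0.118)² = 0.0139;  (2·δa/a)² = (2×0.0698)² = 0.0195;  (1·δu/u)² = (1×0.0144)² = 0.000207
δQ/Q = √(0.0336) = 0.183
Q = 0.677, so δQ = 0.183 × 0.677 = 0.124.

0.124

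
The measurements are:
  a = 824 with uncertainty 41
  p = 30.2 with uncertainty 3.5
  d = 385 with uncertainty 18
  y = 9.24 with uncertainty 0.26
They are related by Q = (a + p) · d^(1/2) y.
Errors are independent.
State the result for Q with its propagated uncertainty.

Let u = a + p = 854. δu = √(δa² + δp²) = √(1680 + 12.2) = 41.1, so δu/u = 0.0482.
Q is then a monomial in u, d, y:
δQ/Q = √((δu/u)² + (½·δd/d)² + (1·δy/y)²) = √(0.00232 + 0.000546 + 0.000792) = 0.0605
Q = 1.55e+05, so δQ = 0.0605 × 1.55e+05 = 9370.

(1.55 ± 0.0937) × 10^5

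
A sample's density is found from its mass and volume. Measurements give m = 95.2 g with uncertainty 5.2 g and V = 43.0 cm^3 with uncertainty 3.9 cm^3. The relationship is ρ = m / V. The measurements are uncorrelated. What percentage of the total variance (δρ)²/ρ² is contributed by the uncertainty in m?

26.6%

(δρ/ρ)² = (1·δm/m)² + (-1·δV/V)²
  m term: (1×0.0546)² = 0.00298
  V term: (-1×0.0907)² = 0.00823
Total = 0.0112. Share from m = 0.00298/0.0112 = 0.266.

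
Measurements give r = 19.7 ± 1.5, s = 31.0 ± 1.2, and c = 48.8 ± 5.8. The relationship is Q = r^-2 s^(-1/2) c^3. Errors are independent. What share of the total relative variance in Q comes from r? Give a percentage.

(δQ/Q)² = (-2·δr/r)² + (−½·δs/s)² + (3·δc/c)²
  r term: (-2×0.0761)² = 0.0232
  s term: (-0.5×0.0387)² = 0.000375
  c term: (3×0.119)² = 0.127
Total = 0.151. Share from r = 0.0232/0.151 = 0.154.

15.4%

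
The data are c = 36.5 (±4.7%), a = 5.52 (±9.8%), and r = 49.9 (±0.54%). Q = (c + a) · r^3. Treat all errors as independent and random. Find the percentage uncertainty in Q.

Let u = c + a = 42.0. δu = √(δc² + δa²) = √(2.94 + 0.293) = 1.80, so δu/u = 0.0428.
Q is then a monomial in u, r:
δQ/Q = √((δu/u)² + (3·δr/r)²) = √(0.00183 + 0.000262) = 0.0458

4.58%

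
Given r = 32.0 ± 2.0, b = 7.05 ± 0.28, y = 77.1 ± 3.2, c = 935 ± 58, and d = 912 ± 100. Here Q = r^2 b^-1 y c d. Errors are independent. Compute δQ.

1.78e+09

For a monomial Q ∝ r^2, b^-1, y, c, d, fractional errors add in quadrature:
  (2·δr/r)² = (2×0.0625)² = 0.0156;  (-1·δb/b)² = (-1×0.0397)² = 0.00158;  (1·δy/y)² = (1×0.0415)² = 0.00172;  (1·δc/c)² = (1×0.0620)² = 0.00385;  (1·δd/d)² = (1×0.110)² = 0.0120
δQ/Q = √(0.0348) = 0.187
Q = 9.55e+09, so δQ = 0.187 × 9.55e+09 = 1.78e+09.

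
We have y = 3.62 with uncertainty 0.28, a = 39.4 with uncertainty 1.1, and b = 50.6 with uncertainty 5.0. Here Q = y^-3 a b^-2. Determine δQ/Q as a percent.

30.6%

Since Q is a product/quotient, work with relative uncertainties:
  (-3·δy/y)² = (-3×0.0773)² = 0.0538;  (1·δa/a)² = (1×0.0279)² = 0.000779;  (-2·δb/b)² = (-2×0.0988)² = 0.0391
δQ/Q = √(0.0937) = 0.306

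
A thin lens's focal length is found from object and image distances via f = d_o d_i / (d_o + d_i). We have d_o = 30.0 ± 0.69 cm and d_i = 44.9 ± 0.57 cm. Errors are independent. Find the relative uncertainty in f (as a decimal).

0.0147

∂f/∂d_o = (d_i/(d_o+d_i))² = 0.359;  ∂f/∂d_i = (d_o/(d_o+d_i))² = 0.160
δf = √((∂f/∂d_o · δd_o)² + (∂f/∂d_i · δd_i)²) = √(0.0615 + 0.00836) = 0.264 cm
f = 18.0 cm, so δf/f = 0.264/18.0 = 0.0147.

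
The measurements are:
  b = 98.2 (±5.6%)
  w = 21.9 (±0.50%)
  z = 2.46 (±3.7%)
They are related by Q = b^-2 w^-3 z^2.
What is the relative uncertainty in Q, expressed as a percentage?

13.5%

Q is a product of powers, so relative uncertainties combine in quadrature:
  (-2·δb/b)² = (-2×0.0560)² = 0.0125;  (-3·δw/w)² = (-3×0.00500)² = 0.000225;  (2·δz/z)² = (2×0.0370)² = 0.00548
δQ/Q = √(0.0182) = 0.135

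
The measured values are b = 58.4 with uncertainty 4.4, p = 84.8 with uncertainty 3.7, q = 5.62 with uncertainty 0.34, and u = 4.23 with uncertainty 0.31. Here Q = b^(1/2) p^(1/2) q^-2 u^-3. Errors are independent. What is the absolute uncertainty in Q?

Products/powers → add relative errors in quadrature, weighted by exponent:
  (½·δb/b)² = (0.5×0.0753)² = 0.00142;  (½·δp/p)² = (0.5×0.0436)² = 0.000476;  (-2·δq/q)² = (-2×0.0605)² = 0.0146;  (-3·δu/u)² = (-3×0.0733)² = 0.0483
δQ/Q = √(0.0649) = 0.255
Q = 0.0294, so δQ = 0.255 × 0.0294 = 0.00750.

0.00750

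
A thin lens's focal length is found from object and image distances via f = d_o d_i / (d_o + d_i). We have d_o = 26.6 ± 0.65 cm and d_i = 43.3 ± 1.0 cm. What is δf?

0.288 cm

∂f/∂d_o = (d_i/(d_o+d_i))² = 0.384;  ∂f/∂d_i = (d_o/(d_o+d_i))² = 0.145
δf = √((∂f/∂d_o · δd_o)² + (∂f/∂d_i · δd_i)²) = √(0.0622 + 0.0210) = 0.288 cm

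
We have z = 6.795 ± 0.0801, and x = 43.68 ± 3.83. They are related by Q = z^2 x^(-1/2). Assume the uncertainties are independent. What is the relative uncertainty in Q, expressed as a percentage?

Q is a product of powers, so relative uncertainties combine in quadrature:
  (2·δz/z)² = (2×0.0118)² = 0.000556;  (−½·δx/x)² = (-0.5×0.0877)² = 0.00192
δQ/Q = √(0.00248) = 0.0498

4.98%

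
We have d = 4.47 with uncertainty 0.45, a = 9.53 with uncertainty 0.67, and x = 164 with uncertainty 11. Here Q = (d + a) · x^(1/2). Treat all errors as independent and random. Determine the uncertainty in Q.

Let u = d + a = 14.0. δu = √(δd² + δa²) = √(0.203 + 0.449) = 0.807, so δu/u = 0.0576.
Q is then a monomial in u, x:
δQ/Q = √((δu/u)² + (½·δx/x)²) = √(0.00332 + 0.00112) = 0.0667
Q = 179, so δQ = 0.0667 × 179 = 12.0.

12.0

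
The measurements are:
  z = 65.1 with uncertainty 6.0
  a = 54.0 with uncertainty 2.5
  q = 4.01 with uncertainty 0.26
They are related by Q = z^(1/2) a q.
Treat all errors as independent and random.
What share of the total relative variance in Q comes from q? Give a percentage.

49.6%

(δQ/Q)² = (½·δz/z)² + (1·δa/a)² + (1·δq/q)²
  z term: (0.5×0.0922)² = 0.00212
  a term: (1×0.0463)² = 0.00214
  q term: (1×0.0648)² = 0.00420
Total = 0.00847. Share from q = 0.00420/0.00847 = 0.496.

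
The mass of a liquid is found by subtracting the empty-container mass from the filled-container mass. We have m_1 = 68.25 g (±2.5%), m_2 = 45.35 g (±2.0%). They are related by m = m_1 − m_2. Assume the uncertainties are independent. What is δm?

1.93 g

m is a linear combination, so absolute uncertainties add in quadrature:
  (δm_1)² = 2.91;  (δm_2)² = 0.823
δm = √(3.73) = 1.93 g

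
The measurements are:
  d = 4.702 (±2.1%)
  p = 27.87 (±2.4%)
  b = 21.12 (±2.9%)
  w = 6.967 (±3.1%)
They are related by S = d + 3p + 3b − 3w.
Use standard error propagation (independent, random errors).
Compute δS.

S is a linear combination, so absolute uncertainties add in quadrature:
  (δd)² = 0.00975;  (3·δp)² = 4.03;  (3·δb)² = 3.38;  (3·δw)² = 0.420
δS = √(7.83) = 2.80

2.80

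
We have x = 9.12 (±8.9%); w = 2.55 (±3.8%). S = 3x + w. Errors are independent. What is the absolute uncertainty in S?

For a sum/difference, combine absolute errors in quadrature:
  (3·δx)² = 5.93;  (δw)² = 0.00939
δS = √(5.94) = 2.44

2.44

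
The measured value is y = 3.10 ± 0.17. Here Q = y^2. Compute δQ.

1.05

Since Q is a product/quotient, work with relative uncertainties:
  (2·δy/y)² = (2×0.0548)² = 0.0120
δQ/Q = √(0.0120) = 0.110
Q = 9.61, so δQ = 0.110 × 9.61 = 1.05.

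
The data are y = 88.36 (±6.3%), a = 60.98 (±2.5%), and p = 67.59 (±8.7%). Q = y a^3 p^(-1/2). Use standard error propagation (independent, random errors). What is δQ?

2.61e+05

Each factor contributes (exponent × relative error)² to (δQ/Q)²:
  (1·δy/y)² = (1×0.0630)² = 0.00397;  (3·δa/a)² = (3×0.0250)² = 0.00563;  (−½·δp/p)² = (-0.5×0.0870)² = 0.00189
δQ/Q = √(0.0115) = 0.107
Q = 2.437e+06, so δQ = 0.107 × 2.437e+06 = 2.61e+05.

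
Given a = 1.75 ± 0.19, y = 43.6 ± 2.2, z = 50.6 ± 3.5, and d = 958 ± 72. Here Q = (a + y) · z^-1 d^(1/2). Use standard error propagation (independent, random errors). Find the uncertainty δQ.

2.57

Let u = a + y = 45.4. δu = √(δa² + δy²) = √(0.0361 + 4.84) = 2.21, so δu/u = 0.0487.
Q is then a monomial in u, z, d:
δQ/Q = √((δu/u)² + (-1·δz/z)² + (½·δd/d)²) = √(0.00237 + 0.00478 + 0.00141) = 0.0926
Q = 27.7, so δQ = 0.0926 × 27.7 = 2.57.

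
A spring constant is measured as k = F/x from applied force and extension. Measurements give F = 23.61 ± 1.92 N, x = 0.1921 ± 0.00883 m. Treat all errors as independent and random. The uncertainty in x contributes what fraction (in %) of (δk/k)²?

24.2%

(δk/k)² = (1·δF/F)² + (-1·δx/x)²
  F term: (1×0.0813)² = 0.00661
  x term: (-1×0.0460)² = 0.00211
Total = 0.00873. Share from x = 0.00211/0.00873 = 0.242.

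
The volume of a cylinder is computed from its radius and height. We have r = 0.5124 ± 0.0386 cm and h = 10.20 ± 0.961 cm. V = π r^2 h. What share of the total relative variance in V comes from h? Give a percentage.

(δV/V)² = (2·δr/r)² + (1·δh/h)²
  r term: (2×0.0753)² = 0.0227
  h term: (1×0.0942)² = 0.00888
Total = 0.0316. Share from h = 0.00888/0.0316 = 0.281.

28.1%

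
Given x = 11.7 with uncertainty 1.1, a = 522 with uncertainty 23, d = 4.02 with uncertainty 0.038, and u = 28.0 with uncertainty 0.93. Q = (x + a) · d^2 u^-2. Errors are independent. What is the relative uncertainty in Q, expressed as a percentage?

8.14%

Let w = x + a = 534. δw = √(δx² + δa²) = √(1.21 + 529) = 23.0, so δw/w = 0.0431.
Q is then a monomial in w, d, u:
δQ/Q = √((δw/w)² + (2·δd/d)² + (-2·δu/u)²) = √(0.00186 + 0.000357 + 0.00441) = 0.0814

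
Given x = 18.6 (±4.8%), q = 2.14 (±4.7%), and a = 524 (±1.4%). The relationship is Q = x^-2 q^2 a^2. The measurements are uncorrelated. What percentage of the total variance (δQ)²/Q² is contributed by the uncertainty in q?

46.9%

(δQ/Q)² = (-2·δx/x)² + (2·δq/q)² + (2·δa/a)²
  x term: (-2×0.0480)² = 0.00922
  q term: (2×0.0470)² = 0.00884
  a term: (2×0.0140)² = 0.000784
Total = 0.0188. Share from q = 0.00884/0.0188 = 0.469.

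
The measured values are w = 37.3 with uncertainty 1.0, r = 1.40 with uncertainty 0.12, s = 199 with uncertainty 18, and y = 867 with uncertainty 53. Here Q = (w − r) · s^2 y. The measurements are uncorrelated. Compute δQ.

2.38e+08

Let u = w − r = 35.9. δu = √(δw² + δr²) = √(1.00 + 0.0144) = 1.01, so δu/u = 0.0281.
Q is then a monomial in u, s, y:
δQ/Q = √((δu/u)² + (2·δs/s)² + (1·δy/y)²) = √(0.000787 + 0.0327 + 0.00374) = 0.193
Q = 1.23e+09, so δQ = 0.193 × 1.23e+09 = 2.38e+08.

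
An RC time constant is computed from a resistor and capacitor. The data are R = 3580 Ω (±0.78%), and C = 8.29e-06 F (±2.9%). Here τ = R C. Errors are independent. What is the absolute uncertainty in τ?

τ is a product of powers, so relative uncertainties combine in quadrature:
  (1·δR/R)² = (1×0.00780)² = 6.08e-05;  (1·δC/C)² = (1×0.0290)² = 0.000841
δτ/τ = √(0.000902) = 0.0300
τ = 0.0297 s, so δτ = 0.0300 × 0.0297 = 0.000891 s.

0.000891 s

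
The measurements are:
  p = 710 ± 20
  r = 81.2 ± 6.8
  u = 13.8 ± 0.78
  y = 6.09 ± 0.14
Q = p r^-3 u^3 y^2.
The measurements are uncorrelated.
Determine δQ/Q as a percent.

30.8%

For a monomial Q ∝ p, r^-3, u^3, y^2, fractional errors add in quadrature:
  (1·δp/p)² = (1×0.0282)² = 0.000793;  (-3·δr/r)² = (-3×0.0837)² = 0.0631;  (3·δu/u)² = (3×0.0565)² = 0.0288;  (2·δy/y)² = (2×0.0230)² = 0.00211
δQ/Q = √(0.0948) = 0.308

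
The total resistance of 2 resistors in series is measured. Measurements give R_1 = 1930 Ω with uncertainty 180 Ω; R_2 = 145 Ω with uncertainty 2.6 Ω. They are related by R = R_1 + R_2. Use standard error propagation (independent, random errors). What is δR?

R is a linear combination, so absolute uncertainties add in quadrature:
  (δR_1)² = 32400;  (δR_2)² = 6.76
δR = √(32400) = 180 Ω

180 Ω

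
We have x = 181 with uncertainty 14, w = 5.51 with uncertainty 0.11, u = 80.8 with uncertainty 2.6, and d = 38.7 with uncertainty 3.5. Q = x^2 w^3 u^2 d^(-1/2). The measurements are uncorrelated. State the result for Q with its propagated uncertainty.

Since Q is a product/quotient, work with relative uncertainties:
  (2·δx/x)² = (2×0.0773)² = 0.0239;  (3·δw/w)² = (3×0.0200)² = 0.00359;  (2·δu/u)² = (2×0.0322)² = 0.00414;  (−½·δd/d)² = (-0.5×0.0904)² = 0.00204
δQ/Q = √(0.0337) = 0.184
Q = 5.75e+09, so δQ = 0.184 × 5.75e+09 = 1.06e+09.

(5.75 ± 1.06) × 10^9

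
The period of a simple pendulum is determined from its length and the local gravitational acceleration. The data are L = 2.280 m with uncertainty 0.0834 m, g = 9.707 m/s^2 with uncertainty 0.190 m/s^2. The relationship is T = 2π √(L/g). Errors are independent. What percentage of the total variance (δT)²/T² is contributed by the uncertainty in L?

77.7%

(δT/T)² = (½·δL/L)² + (−½·δg/g)²
  L term: (0.5×0.0366)² = 0.000335
  g term: (-0.5×0.0196)² = 9.58e-05
Total = 0.000430. Share from L = 0.000335/0.000430 = 0.777.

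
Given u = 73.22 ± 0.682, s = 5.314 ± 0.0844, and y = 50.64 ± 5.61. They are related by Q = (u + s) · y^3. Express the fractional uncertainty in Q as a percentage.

Let w = u + s = 78.53. δw = √(δu² + δs²) = √(0.465 + 0.00712) = 0.687, so δw/w = 0.00875.
Q is then a monomial in w, y:
δQ/Q = √((δw/w)² + (3·δy/y)²) = √(7.66e-05 + 0.110) = 0.332

33.2%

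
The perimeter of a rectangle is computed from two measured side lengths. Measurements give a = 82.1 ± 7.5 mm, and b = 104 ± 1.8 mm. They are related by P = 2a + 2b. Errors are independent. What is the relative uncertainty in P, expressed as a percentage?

Sums and differences: (δP)² = Σ (cᵢ δxᵢ)².
  (2·δa)² = 225;  (2·δb)² = 13.0
δP = √(238) = 15.4 mm
P = 372 mm, so δP/P = 15.4/372 = 0.0414.

4.14%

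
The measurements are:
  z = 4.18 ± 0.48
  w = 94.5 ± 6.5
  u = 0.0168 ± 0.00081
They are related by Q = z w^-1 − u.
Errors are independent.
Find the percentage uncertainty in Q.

Let p = z·w^-1 = 0.0442. δp/p = √((1·δz/z)² + (-1·δw/w)²) = √(0.0132 + 0.00473) = 0.134, so δp = 0.00592.
Q = p − u: δQ = √(δp² + δu²) = √(3.51e-05 + 6.56e-07) = 0.00598
Q = 0.0274, so δQ/Q = 0.00598/0.0274 = 0.218.

21.8%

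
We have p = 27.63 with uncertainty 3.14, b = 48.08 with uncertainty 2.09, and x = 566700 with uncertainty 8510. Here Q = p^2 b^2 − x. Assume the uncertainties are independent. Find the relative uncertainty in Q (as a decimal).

0.359

Let w = p^2·b^2 = 1.765e+06. δw/w = √((2·δp/p)² + (2·δb/b)²) = √(0.0517 + 0.00756) = 0.243, so δw = 4.29e+05.
Q = w − x: δQ = √(δw² + δx²) = √(1.84e+11 + 7.24e+07) = 4.3e+05
Q = 1.198e+06, so δQ/Q = 4.3e+05/1.198e+06 = 0.359.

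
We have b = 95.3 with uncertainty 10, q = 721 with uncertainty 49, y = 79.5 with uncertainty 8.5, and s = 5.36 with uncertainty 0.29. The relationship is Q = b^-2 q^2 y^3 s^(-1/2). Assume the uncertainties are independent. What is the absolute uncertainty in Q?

5.06e+06

For a monomial Q ∝ b^-2, q^2, y^3, s^(-1/2), fractional errors add in quadrature:
  (-2·δb/b)² = (-2×0.105)² = 0.0440;  (2·δq/q)² = (2×0.0680)² = 0.0185;  (3·δy/y)² = (3×0.107)² = 0.103;  (−½·δs/s)² = (-0.5×0.0541)² = 0.000732
δQ/Q = √(0.166) = 0.408
Q = 1.24e+07, so δQ = 0.408 × 1.24e+07 = 5.06e+06.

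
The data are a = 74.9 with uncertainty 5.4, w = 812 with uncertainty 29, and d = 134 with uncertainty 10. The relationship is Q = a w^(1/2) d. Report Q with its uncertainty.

Products/powers → add relative errors in quadrature, weighted by exponent:
  (1·δa/a)² = (1×0.0721)² = 0.00520;  (½·δw/w)² = (0.5×0.0357)² = 0.000319;  (1·δd/d)² = (1×0.0746)² = 0.00557
δQ/Q = √(0.0111) = 0.105
Q = 2.86e+05, so δQ = 0.105 × 2.86e+05 = 30100.

(2.86 ± 0.301) × 10^5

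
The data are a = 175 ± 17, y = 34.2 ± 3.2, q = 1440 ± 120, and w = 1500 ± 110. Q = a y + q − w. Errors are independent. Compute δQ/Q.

0.139

Let p = a·y = 5990. δp/p = √((1·δa/a)² + (1·δy/y)²) = √(0.00944 + 0.00875) = 0.135, so δp = 807.
Q = p + q − w: δQ = √(δp² + δq² + δw²) = √(6.52e+05 + 14400 + 12100) = 823
Q = 5930, so δQ/Q = 823/5930 = 0.139.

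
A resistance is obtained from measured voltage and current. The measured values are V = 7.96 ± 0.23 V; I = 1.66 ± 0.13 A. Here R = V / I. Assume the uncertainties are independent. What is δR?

0.400 Ω

Since R is a product/quotient, work with relative uncertainties:
  (1·δV/V)² = (1×0.0289)² = 0.000835;  (-1·δI/I)² = (-1×0.0783)² = 0.00613
δR/R = √(0.00697) = 0.0835
R = 4.80 Ω, so δR = 0.0835 × 4.80 = 0.400 Ω.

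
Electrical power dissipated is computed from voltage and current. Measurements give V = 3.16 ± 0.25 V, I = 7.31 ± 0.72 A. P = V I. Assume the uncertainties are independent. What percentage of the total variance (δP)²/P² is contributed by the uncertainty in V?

39.2%

(δP/P)² = (1·δV/V)² + (1·δI/I)²
  V term: (1×0.0791)² = 0.00626
  I term: (1×0.0985)² = 0.00970
Total = 0.0160. Share from V = 0.00626/0.0160 = 0.392.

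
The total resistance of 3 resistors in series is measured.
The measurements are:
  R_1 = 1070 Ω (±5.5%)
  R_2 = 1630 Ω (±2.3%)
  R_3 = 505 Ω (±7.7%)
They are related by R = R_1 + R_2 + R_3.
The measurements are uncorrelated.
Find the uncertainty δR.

Sums and differences: (δR)² = Σ (cᵢ δxᵢ)².
  (δR_1)² = 3460;  (δR_2)² = 1410;  (δR_3)² = 1510
δR = √(6380) = 79.9 Ω

79.9 Ω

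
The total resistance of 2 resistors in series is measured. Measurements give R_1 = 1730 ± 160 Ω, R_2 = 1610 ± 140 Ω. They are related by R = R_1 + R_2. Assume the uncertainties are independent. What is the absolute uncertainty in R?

213 Ω

For a sum/difference, combine absolute errors in quadrature:
  (δR_1)² = 25600;  (δR_2)² = 19600
δR = √(45200) = 213 Ω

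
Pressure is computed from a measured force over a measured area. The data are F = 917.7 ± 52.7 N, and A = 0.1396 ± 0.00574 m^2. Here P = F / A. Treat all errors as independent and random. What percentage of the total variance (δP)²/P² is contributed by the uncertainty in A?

33.9%

(δP/P)² = (1·δF/F)² + (-1·δA/A)²
  F term: (1×0.0574)² = 0.00330
  A term: (-1×0.0411)² = 0.00169
Total = 0.00499. Share from A = 0.00169/0.00499 = 0.339.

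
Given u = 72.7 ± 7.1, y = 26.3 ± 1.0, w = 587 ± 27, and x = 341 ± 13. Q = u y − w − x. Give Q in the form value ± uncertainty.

Let p = u·y = 1910. δp/p = √((1·δu/u)² + (1·δy/y)²) = √(0.00954 + 0.00145) = 0.105, so δp = 200.
Q = p − w − x: δQ = √(δp² + δw² + δx²) = √(40200 + 729 + 169) = 203
Q = 984.

984 ± 203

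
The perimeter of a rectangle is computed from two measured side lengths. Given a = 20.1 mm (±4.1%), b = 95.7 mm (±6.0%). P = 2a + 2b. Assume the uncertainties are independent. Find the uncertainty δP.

Sums and differences: (δP)² = Σ (cᵢ δxᵢ)².
  (2·δa)² = 2.72;  (2·δb)² = 132
δP = √(135) = 11.6 mm

11.6 mm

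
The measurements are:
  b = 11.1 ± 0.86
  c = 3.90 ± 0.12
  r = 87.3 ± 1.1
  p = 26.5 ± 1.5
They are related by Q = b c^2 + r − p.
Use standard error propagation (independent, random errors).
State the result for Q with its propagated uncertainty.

Let w = b·c^2 = 169. δw/w = √((1·δb/b)² + (2·δc/c)²) = √(0.00600 + 0.00379) = 0.0989, so δw = 16.7.
Q = w + r − p: δQ = √(δw² + δr² + δp²) = √(279 + 1.21 + 2.25) = 16.8
Q = 230.

230 ± 16.8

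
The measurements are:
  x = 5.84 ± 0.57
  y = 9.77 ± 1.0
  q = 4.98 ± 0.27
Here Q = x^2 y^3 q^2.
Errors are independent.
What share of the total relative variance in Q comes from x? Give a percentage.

26.4%

(δQ/Q)² = (2·δx/x)² + (3·δy/y)² + (2·δq/q)²
  x term: (2×0.0976)² = 0.0381
  y term: (3×0.102)² = 0.0943
  q term: (2×0.0542)² = 0.0118
Total = 0.144. Share from x = 0.0381/0.144 = 0.264.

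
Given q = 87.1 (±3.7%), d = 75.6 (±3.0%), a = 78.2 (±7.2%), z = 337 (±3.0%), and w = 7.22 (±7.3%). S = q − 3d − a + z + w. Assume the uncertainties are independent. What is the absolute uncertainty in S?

Sums and differences: (δS)² = Σ (cᵢ δxᵢ)².
  (δq)² = 10.4;  (3·δd)² = 46.3;  (δa)² = 31.7;  (δz)² = 102;  (δw)² = 0.278
δS = √(191) = 13.8

13.8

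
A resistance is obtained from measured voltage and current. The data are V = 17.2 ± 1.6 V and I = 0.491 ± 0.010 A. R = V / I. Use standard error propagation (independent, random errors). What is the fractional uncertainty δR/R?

0.0952

R is a product of powers, so relative uncertainties combine in quadrature:
  (1·δV/V)² = (1×0.0930)² = 0.00865;  (-1·δI/I)² = (-1×0.0204)² = 0.000415
δR/R = √(0.00907) = 0.0952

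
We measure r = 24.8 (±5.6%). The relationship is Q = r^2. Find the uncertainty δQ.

Q ∝ r^2, so δQ/Q = |2| · δr/r = 2 × 0.0560 = 0.112.
Q = 615, so δQ = 0.112 × 615 = 68.9.

68.9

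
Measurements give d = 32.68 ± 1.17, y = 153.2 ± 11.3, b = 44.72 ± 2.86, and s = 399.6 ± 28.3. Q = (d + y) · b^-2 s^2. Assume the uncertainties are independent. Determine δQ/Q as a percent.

Let u = d + y = 185.9. δu = √(δd² + δy²) = √(1.37 + 128) = 11.4, so δu/u = 0.0611.
Q is then a monomial in u, b, s:
δQ/Q = √((δu/u)² + (-2·δb/b)² + (2·δs/s)²) = √(0.00374 + 0.0164 + 0.0201) = 0.200

20.0%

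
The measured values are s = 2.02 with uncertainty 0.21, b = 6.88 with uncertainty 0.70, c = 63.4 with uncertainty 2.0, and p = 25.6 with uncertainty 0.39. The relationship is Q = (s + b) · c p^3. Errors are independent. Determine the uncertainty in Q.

Let u = s + b = 8.90. δu = √(δs² + δb²) = √(0.0441 + 0.490) = 0.731, so δu/u = 0.0821.
Q is then a monomial in u, c, p:
δQ/Q = √((δu/u)² + (1·δc/c)² + (3·δp/p)²) = √(0.00674 + 0.000995 + 0.00209) = 0.0991
Q = 9.47e+06, so δQ = 0.0991 × 9.47e+06 = 9.38e+05.

9.38e+05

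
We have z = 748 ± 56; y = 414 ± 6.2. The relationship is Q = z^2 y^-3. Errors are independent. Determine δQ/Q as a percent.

For a monomial Q ∝ z^2, y^-3, fractional errors add in quadrature:
  (2·δz/z)² = (2×0.0749)² = 0.0224;  (-3·δy/y)² = (-3×0.0150)² = 0.00202
δQ/Q = √(0.0244) = 0.156

15.6%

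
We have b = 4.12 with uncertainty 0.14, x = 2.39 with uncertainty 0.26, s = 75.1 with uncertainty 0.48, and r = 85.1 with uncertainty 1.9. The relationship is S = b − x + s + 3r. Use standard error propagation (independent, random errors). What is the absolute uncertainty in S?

For a sum/difference, combine absolute errors in quadrature:
  (δb)² = 0.0196;  (δx)² = 0.0676;  (δs)² = 0.230;  (3·δr)² = 32.5
δS = √(32.8) = 5.73

5.73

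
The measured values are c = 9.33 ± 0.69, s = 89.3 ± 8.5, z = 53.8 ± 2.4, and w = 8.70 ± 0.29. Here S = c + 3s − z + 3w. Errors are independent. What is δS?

25.6

Each term contributes (cᵢ δxᵢ)² to (δS)²:
  (δc)² = 0.476;  (3·δs)² = 650;  (δz)² = 5.76;  (3·δw)² = 0.757
δS = √(657) = 25.6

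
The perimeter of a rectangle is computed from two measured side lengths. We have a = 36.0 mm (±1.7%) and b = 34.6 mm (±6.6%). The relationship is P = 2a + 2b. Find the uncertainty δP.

4.73 mm

For a sum/difference, combine absolute errors in quadrature:
  (2·δa)² = 1.50;  (2·δb)² = 20.9
δP = √(22.4) = 4.73 mm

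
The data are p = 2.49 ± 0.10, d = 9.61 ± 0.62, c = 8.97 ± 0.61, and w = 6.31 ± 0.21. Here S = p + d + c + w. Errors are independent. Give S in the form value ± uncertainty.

For a sum/difference, combine absolute errors in quadrature:
  (δp)² = 0.0100;  (δd)² = 0.384;  (δc)² = 0.372;  (δw)² = 0.0441
δS = √(0.811) = 0.900
S = 27.4.

27.4 ± 0.900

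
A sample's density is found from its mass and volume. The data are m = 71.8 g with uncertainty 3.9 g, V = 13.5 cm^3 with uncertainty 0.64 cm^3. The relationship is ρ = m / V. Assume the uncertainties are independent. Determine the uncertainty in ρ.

Relative error in a monomial: (δρ/ρ)² = Σ (nᵢ · δxᵢ/xᵢ)².
  (1·δm/m)² = (1×0.0543)² = 0.00295;  (-1·δV/V)² = (-1×0.0474)² = 0.00225
δρ/ρ = √(0.00520) = 0.0721
ρ = 5.32 g/cm^3, so δρ = 0.0721 × 5.32 = 0.383 g/cm^3.

0.383 g/cm^3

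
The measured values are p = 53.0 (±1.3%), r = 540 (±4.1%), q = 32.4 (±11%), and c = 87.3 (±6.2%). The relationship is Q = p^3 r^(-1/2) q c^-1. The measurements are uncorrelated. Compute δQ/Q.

Each factor contributes (exponent × relative error)² to (δQ/Q)²:
  (3·δp/p)² = (3×0.0130)² = 0.00152;  (−½·δr/r)² = (-0.5×0.0410)² = 0.000420;  (1·δq/q)² = (1×0.110)² = 0.0121;  (-1·δc/c)² = (-1×0.0620)² = 0.00384
δQ/Q = √(0.0179) = 0.134

0.134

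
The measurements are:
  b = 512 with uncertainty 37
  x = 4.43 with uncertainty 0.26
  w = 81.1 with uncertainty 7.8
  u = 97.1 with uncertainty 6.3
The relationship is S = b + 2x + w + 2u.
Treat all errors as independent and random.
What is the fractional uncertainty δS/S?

0.0501

Absolute uncertainties add in quadrature for a linear combination:
  (δb)² = 1370;  (2·δx)² = 0.270;  (δw)² = 60.8;  (2·δu)² = 159
δS = √(1590) = 39.9
S = 796, so δS/S = 39.9/796 = 0.0501.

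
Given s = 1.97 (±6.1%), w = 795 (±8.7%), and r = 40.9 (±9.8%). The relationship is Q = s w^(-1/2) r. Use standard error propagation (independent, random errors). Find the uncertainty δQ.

0.353

Since Q is a product/quotient, work with relative uncertainties:
  (1·δs/s)² = (1×0.0610)² = 0.00372;  (−½·δw/w)² = (-0.5×0.0870)² = 0.00189;  (1·δr/r)² = (1×0.0980)² = 0.00960
δQ/Q = √(0.0152) = 0.123
Q = 2.86, so δQ = 0.123 × 2.86 = 0.353.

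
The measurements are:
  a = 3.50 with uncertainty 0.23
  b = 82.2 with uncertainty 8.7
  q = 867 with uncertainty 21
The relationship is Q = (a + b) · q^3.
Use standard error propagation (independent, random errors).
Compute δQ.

Let u = a + b = 85.7. δu = √(δa² + δb²) = √(0.0529 + 75.7) = 8.70, so δu/u = 0.102.
Q is then a monomial in u, q:
δQ/Q = √((δu/u)² + (3·δq/q)²) = √(0.0103 + 0.00528) = 0.125
Q = 5.59e+10, so δQ = 0.125 × 5.59e+10 = 6.97e+09.

6.97e+09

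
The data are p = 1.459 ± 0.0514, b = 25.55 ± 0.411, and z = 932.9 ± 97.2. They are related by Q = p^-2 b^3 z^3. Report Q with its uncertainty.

(6.362 ± 2.06) × 10^12

Products/powers → add relative errors in quadrature, weighted by exponent:
  (-2·δp/p)² = (-2×0.0352)² = 0.00496;  (3·δb/b)² = (3×0.0161)² = 0.00233;  (3·δz/z)² = (3×0.104)² = 0.0977
δQ/Q = √(0.105) = 0.324
Q = 6.362e+12, so δQ = 0.324 × 6.362e+12 = 2.06e+12.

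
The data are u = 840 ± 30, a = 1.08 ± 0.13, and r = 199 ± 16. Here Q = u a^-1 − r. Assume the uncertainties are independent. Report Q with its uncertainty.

579 ± 99.0

Let p = u·a^-1 = 778. δp/p = √((1·δu/u)² + (-1·δa/a)²) = √(0.00128 + 0.0145) = 0.126, so δp = 97.7.
Q = p − r: δQ = √(δp² + δr²) = √(9540 + 256) = 99.0
Q = 579.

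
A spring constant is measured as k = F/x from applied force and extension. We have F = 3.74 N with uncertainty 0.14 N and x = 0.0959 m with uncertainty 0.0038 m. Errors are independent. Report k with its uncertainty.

39.0 ± 2.13 N/m

Products/powers → add relative errors in quadrature, weighted by exponent:
  (1·δF/F)² = (1×0.0374)² = 0.00140;  (-1·δx/x)² = (-1×0.0396)² = 0.00157
δk/k = √(0.00297) = 0.0545
k = 39.0 N/m, so δk = 0.0545 × 39.0 = 2.13 N/m.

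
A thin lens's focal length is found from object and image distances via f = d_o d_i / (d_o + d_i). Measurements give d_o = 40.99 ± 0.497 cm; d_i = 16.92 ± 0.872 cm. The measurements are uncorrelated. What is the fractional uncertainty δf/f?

∂f/∂d_o = (d_i/(d_o+d_i))² = 0.0854;  ∂f/∂d_i = (d_o/(d_o+d_i))² = 0.501
δf = √((∂f/∂d_o · δd_o)² + (∂f/∂d_i · δd_i)²) = √(0.00180 + 0.191) = 0.439 cm
f = 11.98 cm, so δf/f = 0.439/11.98 = 0.0367.

0.0367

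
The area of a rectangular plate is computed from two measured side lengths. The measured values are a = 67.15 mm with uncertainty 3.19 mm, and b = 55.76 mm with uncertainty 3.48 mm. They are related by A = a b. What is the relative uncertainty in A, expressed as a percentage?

7.84%

Since A is a product/quotient, work with relative uncertainties:
  (1·δa/a)² = (1×0.0475)² = 0.00226;  (1·δb/b)² = (1×0.0624)² = 0.00390
δA/A = √(0.00615) = 0.0784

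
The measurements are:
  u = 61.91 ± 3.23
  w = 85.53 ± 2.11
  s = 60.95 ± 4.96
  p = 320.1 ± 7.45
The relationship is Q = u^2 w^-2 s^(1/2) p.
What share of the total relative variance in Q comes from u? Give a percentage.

70.2%

(δQ/Q)² = (2·δu/u)² + (-2·δw/w)² + (½·δs/s)² + (1·δp/p)²
  u term: (2×0.0522)² = 0.0109
  w term: (-2×0.0247)² = 0.00243
  s term: (0.5×0.0814)² = 0.00166
  p term: (1×0.0233)² = 0.000542
Total = 0.0155. Share from u = 0.0109/0.0155 = 0.702.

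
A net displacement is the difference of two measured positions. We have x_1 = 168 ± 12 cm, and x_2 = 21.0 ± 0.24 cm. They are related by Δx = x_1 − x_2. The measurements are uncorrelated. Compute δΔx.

Absolute uncertainties add in quadrature for a linear combination:
  (δx_1)² = 144;  (δx_2)² = 0.0576
δΔx = √(144) = 12.0 cm

12.0 cm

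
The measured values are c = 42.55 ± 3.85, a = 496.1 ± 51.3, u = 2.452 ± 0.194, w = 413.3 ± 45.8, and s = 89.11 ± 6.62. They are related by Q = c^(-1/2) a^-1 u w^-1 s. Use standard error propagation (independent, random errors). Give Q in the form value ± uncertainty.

For a monomial Q ∝ c^(-1/2), a^-1, u, w^-1, s, fractional errors add in quadrature:
  (−½·δc/c)² = (-0.5×0.0905)² = 0.00205;  (-1·δa/a)² = (-1×0.103)² = 0.0107;  (1·δu/u)² = (1×0.0791)² = 0.00626;  (-1·δw/w)² = (-1×0.111)² = 0.0123;  (1·δs/s)² = (1×0.0743)² = 0.00552
δQ/Q = √(0.0368) = 0.192
Q = 0.0001634, so δQ = 0.192 × 0.0001634 = 3.13e-05.

(1.634 ± 0.313) × 10^-4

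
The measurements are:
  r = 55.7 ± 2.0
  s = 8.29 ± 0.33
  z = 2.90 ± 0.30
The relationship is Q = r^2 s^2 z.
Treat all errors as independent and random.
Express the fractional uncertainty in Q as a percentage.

Q is a product of powers, so relative uncertainties combine in quadrature:
  (2·δr/r)² = (2×0.0359)² = 0.00516;  (2·δs/s)² = (2×0.0398)² = 0.00634;  (1·δz/z)² = (1×0.103)² = 0.0107
δQ/Q = √(0.0222) = 0.149

14.9%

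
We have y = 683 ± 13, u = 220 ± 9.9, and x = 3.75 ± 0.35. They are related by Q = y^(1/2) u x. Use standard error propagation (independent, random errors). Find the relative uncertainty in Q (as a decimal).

Products/powers → add relative errors in quadrature, weighted by exponent:
  (½·δy/y)² = (0.5×0.0190)² = 9.06e-05;  (1·δu/u)² = (1×0.0450)² = 0.00202;  (1·δx/x)² = (1×0.0933)² = 0.00871
δQ/Q = √(0.0108) = 0.104

0.104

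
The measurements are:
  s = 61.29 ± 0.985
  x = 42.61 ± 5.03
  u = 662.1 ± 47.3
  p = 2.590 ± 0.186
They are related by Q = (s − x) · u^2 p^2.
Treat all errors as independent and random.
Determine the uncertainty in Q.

1.87e+07

Let w = s − x = 18.68. δw = √(δs² + δx²) = √(0.970 + 25.3) = 5.13, so δw/w = 0.274.
Q is then a monomial in w, u, p:
δQ/Q = √((δw/w)² + (2·δu/u)² + (2·δp/p)²) = √(0.0753 + 0.0204 + 0.0206) = 0.341
Q = 5.493e+07, so δQ = 0.341 × 5.493e+07 = 1.87e+07.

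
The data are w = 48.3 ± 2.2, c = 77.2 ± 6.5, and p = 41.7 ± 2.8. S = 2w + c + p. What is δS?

S is a linear combination, so absolute uncertainties add in quadrature:
  (2·δw)² = 19.4;  (δc)² = 42.2;  (δp)² = 7.84
δS = √(69.5) = 8.33

8.33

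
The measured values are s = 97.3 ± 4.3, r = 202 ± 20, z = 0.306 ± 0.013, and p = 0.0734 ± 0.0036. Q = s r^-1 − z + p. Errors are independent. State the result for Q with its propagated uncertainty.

0.249 ± 0.0539

Let w = s·r^-1 = 0.482. δw/w = √((1·δs/s)² + (-1·δr/r)²) = √(0.00195 + 0.00980) = 0.108, so δw = 0.0522.
Q = w − z + p: δQ = √(δw² + δz² + δp²) = √(0.00273 + 0.000169 + 1.3e-05) = 0.0539
Q = 0.249.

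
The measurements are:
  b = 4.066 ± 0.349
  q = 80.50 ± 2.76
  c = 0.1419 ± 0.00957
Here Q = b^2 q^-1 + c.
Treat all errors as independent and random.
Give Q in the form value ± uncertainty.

0.3473 ± 0.0372

Let p = b^2·q^-1 = 0.2054. δp/p = √((2·δb/b)² + (-1·δq/q)²) = √(0.0295 + 0.00118) = 0.175, so δp = 0.0360.
Q = p + c: δQ = √(δp² + δc²) = √(0.00129 + 9.16e-05) = 0.0372
Q = 0.3473.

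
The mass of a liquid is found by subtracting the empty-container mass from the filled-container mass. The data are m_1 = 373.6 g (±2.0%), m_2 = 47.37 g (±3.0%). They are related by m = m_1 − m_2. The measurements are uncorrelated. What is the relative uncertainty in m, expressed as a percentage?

2.33%

For a sum/difference, combine absolute errors in quadrature:
  (δm_1)² = 55.8;  (δm_2)² = 2.02
δm = √(57.9) = 7.61 g
m = 326.2 g, so δm/m = 7.61/326.2 = 0.0233.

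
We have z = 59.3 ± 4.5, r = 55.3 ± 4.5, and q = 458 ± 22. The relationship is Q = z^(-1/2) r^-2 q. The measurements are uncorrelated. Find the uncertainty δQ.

0.00338

Relative error in a monomial: (δQ/Q)² = Σ (nᵢ · δxᵢ/xᵢ)².
  (−½·δz/z)² = (-0.5×0.0759)² = 0.00144;  (-2·δr/r)² = (-2×0.0814)² = 0.0265;  (1·δq/q)² = (1×0.0480)² = 0.00231
δQ/Q = √(0.0302) = 0.174
Q = 0.0194, so δQ = 0.174 × 0.0194 = 0.00338.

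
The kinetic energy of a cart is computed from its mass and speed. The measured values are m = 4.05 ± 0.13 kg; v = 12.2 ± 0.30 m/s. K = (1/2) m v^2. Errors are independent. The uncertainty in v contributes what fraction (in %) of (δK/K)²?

70.1%

(δK/K)² = (1·δm/m)² + (2·δv/v)²
  m term: (1×0.0321)² = 0.00103
  v term: (2×0.0246)² = 0.00242
Total = 0.00345. Share from v = 0.00242/0.00345 = 0.701.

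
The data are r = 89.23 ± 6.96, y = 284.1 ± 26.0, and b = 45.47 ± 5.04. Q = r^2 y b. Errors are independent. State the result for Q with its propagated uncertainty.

(1.029 ± 0.218) × 10^8

For a monomial Q ∝ r^2, y, b, fractional errors add in quadrature:
  (2·δr/r)² = (2×0.0780)² = 0.0243;  (1·δy/y)² = (1×0.0915)² = 0.00838;  (1·δb/b)² = (1×0.111)² = 0.0123
δQ/Q = √(0.0450) = 0.212
Q = 1.029e+08, so δQ = 0.212 × 1.029e+08 = 2.18e+07.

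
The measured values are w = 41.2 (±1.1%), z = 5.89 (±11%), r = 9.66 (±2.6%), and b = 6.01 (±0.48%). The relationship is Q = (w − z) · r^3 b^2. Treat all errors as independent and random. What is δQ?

93900

Let u = w − z = 35.3. δu = √(δw² + δz²) = √(0.205 + 0.420) = 0.791, so δu/u = 0.0224.
Q is then a monomial in u, r, b:
δQ/Q = √((δu/u)² + (3·δr/r)² + (2·δb/b)²) = √(0.000501 + 0.00608 + 9.22e-05) = 0.0817
Q = 1.15e+06, so δQ = 0.0817 × 1.15e+06 = 93900.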